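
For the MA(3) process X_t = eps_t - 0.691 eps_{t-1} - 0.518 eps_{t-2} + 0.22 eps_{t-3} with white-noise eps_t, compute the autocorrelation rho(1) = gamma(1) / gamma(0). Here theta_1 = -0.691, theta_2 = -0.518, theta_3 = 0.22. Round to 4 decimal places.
\rho(1) = -0.2491

For an MA(q) process with theta_0 = 1, the autocovariance is
  gamma(k) = sigma^2 * sum_{i=0..q-k} theta_i * theta_{i+k},
and rho(k) = gamma(k) / gamma(0). Sigma^2 cancels.
  numerator   = (1)*(-0.691) + (-0.691)*(-0.518) + (-0.518)*(0.22) = -0.447022.
  denominator = (1)^2 + (-0.691)^2 + (-0.518)^2 + (0.22)^2 = 1.794205.
  rho(1) = -0.447022 / 1.794205 = -0.2491.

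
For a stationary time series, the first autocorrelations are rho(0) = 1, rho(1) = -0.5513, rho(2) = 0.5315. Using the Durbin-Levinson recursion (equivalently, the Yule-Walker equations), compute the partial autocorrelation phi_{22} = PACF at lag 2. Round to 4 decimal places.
\phi_{22} = 0.3269

The PACF at lag k is phi_{kk}, the last component of the solution
to the Yule-Walker system G_k phi = r_k where
  (G_k)_{ij} = rho(|i - j|), (r_k)_i = rho(i), i,j = 1..k.
Equivalently, Durbin-Levinson gives phi_{kk} iteratively:
  phi_{11} = rho(1)
  phi_{kk} = [rho(k) - sum_{j=1..k-1} phi_{k-1,j} rho(k-j)]
            / [1 - sum_{j=1..k-1} phi_{k-1,j} rho(j)],
  phi_{k,j} = phi_{k-1,j} - phi_{kk} phi_{k-1,k-j},  j = 1..k-1.
Step k = 1:
  phi_11 = rho(1) = -0.5513.
Step k = 2:
  phi_22 = [rho(2) - phi_11 rho(1)] / [1 - phi_11 rho(1)] = [0.5315 - (-0.5513)(-0.5513)] / [1 - (-0.5513)(-0.5513)]
         = 0.22756831 / 0.69606831 = 0.3269.
Therefore phi_{22} = 0.3269.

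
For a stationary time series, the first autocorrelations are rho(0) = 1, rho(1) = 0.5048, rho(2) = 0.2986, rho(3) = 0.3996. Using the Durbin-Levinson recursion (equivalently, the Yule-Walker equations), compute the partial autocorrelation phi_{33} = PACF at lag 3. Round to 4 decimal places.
\phi_{33} = 0.3071

The PACF at lag k is phi_{kk}, the last component of the solution
to the Yule-Walker system G_k phi = r_k where
  (G_k)_{ij} = rho(|i - j|), (r_k)_i = rho(i), i,j = 1..k.
Equivalently, Durbin-Levinson gives phi_{kk} iteratively:
  phi_{11} = rho(1)
  phi_{kk} = [rho(k) - sum_{j=1..k-1} phi_{k-1,j} rho(k-j)]
            / [1 - sum_{j=1..k-1} phi_{k-1,j} rho(j)],
  phi_{k,j} = phi_{k-1,j} - phi_{kk} phi_{k-1,k-j},  j = 1..k-1.
Step k = 1:
  phi_11 = rho(1) = 0.5048.
Step k = 2:
  phi_22 = [rho(2) - phi_11 rho(1)] / [1 - phi_11 rho(1)] = [0.2986 - (0.5048)(0.5048)] / [1 - (0.5048)(0.5048)]
         = 0.04377696 / 0.74517696 = 0.058747.
  Update: phi_21 = phi_11 - phi_22 phi_11 = 0.5048 - (0.058747)(0.5048) = 0.475144.
Step k = 3:
  phi_33 = [rho(3) - phi_21 rho(2) - phi_22 rho(1)] / [1 - phi_21 rho(1) - phi_22 rho(2)]
    numerator   = 0.3996 - (0.475144)(0.2986) - (0.058747)(0.5048) = 0.22806634
    denominator = 1 - (0.475144)(0.5048) - (0.058747)(0.2986) = 0.74260519
  phi_33 = 0.22806634 / 0.74260519 = 0.3071.
Therefore phi_{33} = 0.3071.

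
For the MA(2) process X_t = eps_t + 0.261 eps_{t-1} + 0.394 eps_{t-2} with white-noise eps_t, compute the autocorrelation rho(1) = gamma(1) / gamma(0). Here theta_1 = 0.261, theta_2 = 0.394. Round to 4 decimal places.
\rho(1) = 0.2974

For an MA(q) process with theta_0 = 1, the autocovariance is
  gamma(k) = sigma^2 * sum_{i=0..q-k} theta_i * theta_{i+k},
and rho(k) = gamma(k) / gamma(0). Sigma^2 cancels.
  numerator   = (1)*(0.261) + (0.261)*(0.394) = 0.363834.
  denominator = (1)^2 + (0.261)^2 + (0.394)^2 = 1.223357.
  rho(1) = 0.363834 / 1.223357 = 0.2974.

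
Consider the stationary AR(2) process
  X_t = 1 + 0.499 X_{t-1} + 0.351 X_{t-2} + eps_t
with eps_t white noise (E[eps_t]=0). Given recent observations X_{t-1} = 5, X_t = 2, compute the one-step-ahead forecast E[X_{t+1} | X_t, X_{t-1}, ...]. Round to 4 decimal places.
E[X_{t+1} \mid \mathcal F_t] = 3.7530

For an AR(p) model X_t = c + sum_i phi_i X_{t-i} + eps_t, the
one-step-ahead conditional mean is
  E[X_{t+1} | X_t, ...] = c + sum_i phi_i X_{t+1-i}.
Substitute known values:
  E[X_{t+1} | ...] = 1 + (0.499) * (2) + (0.351) * (5)
                   = 3.7530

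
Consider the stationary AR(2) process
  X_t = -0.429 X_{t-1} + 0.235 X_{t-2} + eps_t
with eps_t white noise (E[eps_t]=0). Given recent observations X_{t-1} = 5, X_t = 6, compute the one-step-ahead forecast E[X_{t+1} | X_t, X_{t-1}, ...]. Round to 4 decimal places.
E[X_{t+1} \mid \mathcal F_t] = -1.3990

For an AR(p) model X_t = c + sum_i phi_i X_{t-i} + eps_t, the
one-step-ahead conditional mean is
  E[X_{t+1} | X_t, ...] = c + sum_i phi_i X_{t+1-i}.
Substitute known values:
  E[X_{t+1} | ...] = (-0.429) * (6) + (0.235) * (5)
                   = -1.3990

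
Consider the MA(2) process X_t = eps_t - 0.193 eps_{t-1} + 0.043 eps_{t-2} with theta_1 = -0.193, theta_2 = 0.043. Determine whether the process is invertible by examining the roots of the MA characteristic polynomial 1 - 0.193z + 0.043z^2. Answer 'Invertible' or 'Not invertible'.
\text{Invertible}

The MA(q) characteristic polynomial is P(z) = 1 - 0.193z + 0.043z^2.
Invertibility requires all roots to lie outside the unit circle, i.e. |z| > 1 for every root.
Set 1 + (-0.193) z + (0.043) z^2 = 0, i.e. a z^2 + b z + c = 0 with a = 0.043, b = -0.193, c = 1.
Discriminant D = b^2 - 4ac = (-0.193)^2 - 4*(0.043)*1 = 0.037249 - (0.172) = -0.134751.
D < 0, so the roots are the complex-conjugate pair z = (-b +/- i sqrt(-D)) / (2a) = 2.2442 +/- 4.2684i.
For a conjugate pair |z|^2 = z * conj(z) = (product of roots) = c/a = 1/(0.043) = 23.255814, so |z| = sqrt(23.255814) = 4.8224 for both roots.
Moduli of all roots: 4.8224, 4.8224.
All moduli strictly greater than 1? Yes.
Verdict: Invertible.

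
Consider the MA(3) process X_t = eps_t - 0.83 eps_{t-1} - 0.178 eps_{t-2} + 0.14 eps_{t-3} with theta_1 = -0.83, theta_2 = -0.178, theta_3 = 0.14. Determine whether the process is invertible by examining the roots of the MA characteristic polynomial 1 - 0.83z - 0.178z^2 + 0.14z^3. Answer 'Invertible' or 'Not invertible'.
\text{Invertible}

The MA(q) characteristic polynomial is P(z) = 1 - 0.83z - 0.178z^2 + 0.14z^3.
Invertibility requires all roots to lie outside the unit circle, i.e. |z| > 1 for every root.
Degree 3: look for a simple real root z0 first, then factor out (1 - z/z0) and solve the remaining quadratic.
Testing z0 = 2.5: P(2.5) = 1 + (-0.83)(2.5) + (-0.178)(2.5)^2 + (0.14)(2.5)^3
  = 1 + (-2.075) + (-1.1125) + (2.1875) = 0.  So z_0 = 2.5 is a root, |z_0| = 2.5.
Divide out the factor (1 - 0.4 z) = (1 - z/z0) (since 1/z0 = 0.4):
  P(z) = (1 - 0.4 z)(1 + (-0.43) z + (-0.35) z^2)
  [check: z-coef -0.43 - (0.4) = -0.83; z^2-coef -0.35 - (0.4)(-0.43) = -0.178; z^3-coef -(0.4)(-0.35) = 0.14.]
Remaining roots from the quadratic factor 1 + (-0.43) z + (-0.35) z^2:
  Set 1 + (-0.43) z + (-0.35) z^2 = 0, i.e. a z^2 + b z + c = 0 with a = -0.35, b = -0.43, c = 1.
  Discriminant D = b^2 - 4ac = (-0.43)^2 - 4*(-0.35)*1 = 0.1849 - (-1.4) = 1.5849.
  D >= 0, so the roots are real: z = (-b +/- sqrt(D)) / (2a) = (0.43 +/- 1.258928) / (-0.7).
    z_1 = (0.43 + 1.258928) / (-0.7) = -2.4128,   |z_1| = 2.4128.
    z_2 = (0.43 - 1.258928) / (-0.7) = 1.1842,   |z_2| = 1.1842.
Moduli of all roots: 2.5000, 2.4128, 1.1842.
All moduli strictly greater than 1? Yes.
Verdict: Invertible.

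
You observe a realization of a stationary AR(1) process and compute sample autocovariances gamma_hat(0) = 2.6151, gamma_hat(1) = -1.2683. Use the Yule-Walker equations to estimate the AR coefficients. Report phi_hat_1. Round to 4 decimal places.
\hat\phi_{1} = -0.4850

The Yule-Walker equations for an AR(p) process read, in matrix form,
  Gamma_p phi = r_p,   with   (Gamma_p)_{ij} = gamma(|i - j|),
                       (r_p)_i = gamma(i),   i,j = 1..p.
Substitute the sample gammas (Toeplitz matrix and right-hand side of size 1):
  Gamma_p = [[2.6151]]
  r_p     = [-1.2683]
With p = 1 this is the single equation gamma(0) phi_1 = gamma(1):
  phi_hat_1 = gamma(1) / gamma(0) = -1.2683 / 2.6151 = -0.4850.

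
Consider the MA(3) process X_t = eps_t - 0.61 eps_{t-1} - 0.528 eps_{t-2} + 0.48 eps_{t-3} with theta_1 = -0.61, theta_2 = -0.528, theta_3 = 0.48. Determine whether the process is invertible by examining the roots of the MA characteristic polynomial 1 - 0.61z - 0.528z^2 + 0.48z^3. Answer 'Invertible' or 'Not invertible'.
\text{Invertible}

The MA(q) characteristic polynomial is P(z) = 1 - 0.61z - 0.528z^2 + 0.48z^3.
Invertibility requires all roots to lie outside the unit circle, i.e. |z| > 1 for every root.
Degree 3: look for a simple real root z0 first, then factor out (1 - z/z0) and solve the remaining quadratic.
Testing z0 = -1.25: P(-1.25) = 1 + (-0.61)(-1.25) + (-0.528)(-1.25)^2 + (0.48)(-1.25)^3
  = 1 + (0.7625) + (-0.825) + (-0.9375) = 0.  So z_0 = -1.25 is a root, |z_0| = 1.25.
Divide out the factor (1 + 0.8 z) = (1 - z/z0) (since 1/z0 = -0.8):
  P(z) = (1 + 0.8 z)(1 + (-1.41) z + (0.6) z^2)
  [check: z-coef -1.41 - (-0.8) = -0.61; z^2-coef 0.6 - (-0.8)(-1.41) = -0.528; z^3-coef -(-0.8)(0.6) = 0.48.]
Remaining roots from the quadratic factor 1 + (-1.41) z + (0.6) z^2:
  Set 1 + (-1.41) z + (0.6) z^2 = 0, i.e. a z^2 + b z + c = 0 with a = 0.6, b = -1.41, c = 1.
  Discriminant D = b^2 - 4ac = (-1.41)^2 - 4*(0.6)*1 = 1.9881 - (2.4) = -0.4119.
  D < 0, so the roots are the complex-conjugate pair z = (-b +/- i sqrt(-D)) / (2a) = 1.175 +/- 0.5348i.
  For a conjugate pair |z|^2 = z * conj(z) = (product of roots) = c/a = 1/(0.6) = 1.666667, so |z| = sqrt(1.666667) = 1.291 for both roots.
Moduli of all roots: 1.2500, 1.2910, 1.2910.
All moduli strictly greater than 1? Yes.
Verdict: Invertible.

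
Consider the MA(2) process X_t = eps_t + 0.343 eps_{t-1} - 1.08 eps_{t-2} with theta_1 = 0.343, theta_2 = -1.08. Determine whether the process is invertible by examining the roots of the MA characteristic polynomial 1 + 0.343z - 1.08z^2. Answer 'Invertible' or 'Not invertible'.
\text{Not invertible}

The MA(q) characteristic polynomial is P(z) = 1 + 0.343z - 1.08z^2.
Invertibility requires all roots to lie outside the unit circle, i.e. |z| > 1 for every root.
Set 1 + (0.343) z + (-1.08) z^2 = 0, i.e. a z^2 + b z + c = 0 with a = -1.08, b = 0.343, c = 1.
Discriminant D = b^2 - 4ac = (0.343)^2 - 4*(-1.08)*1 = 0.117649 - (-4.32) = 4.437649.
D >= 0, so the roots are real: z = (-b +/- sqrt(D)) / (2a) = (-0.343 +/- 2.106573) / (-2.16).
  z_1 = (-0.343 + 2.106573) / (-2.16) = -0.8165,   |z_1| = 0.8165.
  z_2 = (-0.343 - 2.106573) / (-2.16) = 1.1341,   |z_2| = 1.1341.
Moduli of all roots: 0.8165, 1.1341.
All moduli strictly greater than 1? No.
Verdict: Not invertible.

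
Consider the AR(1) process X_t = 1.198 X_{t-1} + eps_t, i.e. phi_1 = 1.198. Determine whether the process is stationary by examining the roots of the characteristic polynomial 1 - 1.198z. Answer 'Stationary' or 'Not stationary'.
\text{Not stationary}

The AR(p) characteristic polynomial is P(z) = 1 - 1.198z.
Stationarity requires all roots to lie outside the unit circle, i.e. |z| > 1 for every root.
This is linear in z: 1 + (-1.198) z = 0  =>  z = -1/(-1.198) = 0.834725,  |z| = 0.834725.
Moduli of all roots: 0.8347.
All moduli strictly greater than 1? No.
Verdict: Not stationary.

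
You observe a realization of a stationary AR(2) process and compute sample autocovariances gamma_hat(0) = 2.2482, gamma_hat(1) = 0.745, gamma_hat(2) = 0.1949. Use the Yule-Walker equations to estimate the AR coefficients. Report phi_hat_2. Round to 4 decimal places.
\hat\phi_{2} = -0.0260

The Yule-Walker equations for an AR(p) process read, in matrix form,
  Gamma_p phi = r_p,   with   (Gamma_p)_{ij} = gamma(|i - j|),
                       (r_p)_i = gamma(i),   i,j = 1..p.
Substitute the sample gammas (Toeplitz matrix and right-hand side of size 2):
  Gamma_p = [[2.2482, 0.745], [0.745, 2.2482]]
  r_p     = [0.745, 0.1949]
Written out:
  2.2482 phi_1 + 0.745 phi_2 = 0.745
  0.745 phi_1 + 2.2482 phi_2 = 0.1949
Solve by Cramer's rule:
  det = gamma(0)^2 - gamma(1)^2 = (2.2482)^2 - (0.745)^2 = 5.05440324 - 0.555025 = 4.49937824
  phi_hat_1 = [gamma(1) gamma(0) - gamma(1) gamma(2)] / det = [(0.745)(2.2482) - (0.745)(0.1949)] / 4.49937824 = 1.5297085 / 4.49937824 = 0.34
  phi_hat_2 = [gamma(0) gamma(2) - gamma(1)^2] / det = [(2.2482)(0.1949) - (0.745)^2] / 4.49937824 = -0.11685082 / 4.49937824 = -0.026
So phi_hat = [0.3400, -0.0260].
Therefore phi_hat_2 = -0.0260.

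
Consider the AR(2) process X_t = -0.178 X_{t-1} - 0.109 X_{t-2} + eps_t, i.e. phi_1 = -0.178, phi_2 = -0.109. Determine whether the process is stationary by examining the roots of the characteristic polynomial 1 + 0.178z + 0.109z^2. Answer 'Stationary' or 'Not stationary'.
\text{Stationary}

The AR(p) characteristic polynomial is P(z) = 1 + 0.178z + 0.109z^2.
Stationarity requires all roots to lie outside the unit circle, i.e. |z| > 1 for every root.
Set 1 + (0.178) z + (0.109) z^2 = 0, i.e. a z^2 + b z + c = 0 with a = 0.109, b = 0.178, c = 1.
Discriminant D = b^2 - 4ac = (0.178)^2 - 4*(0.109)*1 = 0.031684 - (0.436) = -0.404316.
D < 0, so the roots are the complex-conjugate pair z = (-b +/- i sqrt(-D)) / (2a) = -0.8165 +/- 2.9168i.
For a conjugate pair |z|^2 = z * conj(z) = (product of roots) = c/a = 1/(0.109) = 9.174312, so |z| = sqrt(9.174312) = 3.0289 for both roots.
Moduli of all roots: 3.0289, 3.0289.
All moduli strictly greater than 1? Yes.
Verdict: Stationary.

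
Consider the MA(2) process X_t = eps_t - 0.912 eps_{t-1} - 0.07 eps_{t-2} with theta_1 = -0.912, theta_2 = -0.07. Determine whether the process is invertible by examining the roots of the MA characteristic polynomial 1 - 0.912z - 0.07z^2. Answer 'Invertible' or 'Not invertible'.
\text{Invertible}

The MA(q) characteristic polynomial is P(z) = 1 - 0.912z - 0.07z^2.
Invertibility requires all roots to lie outside the unit circle, i.e. |z| > 1 for every root.
Set 1 + (-0.912) z + (-0.07) z^2 = 0, i.e. a z^2 + b z + c = 0 with a = -0.07, b = -0.912, c = 1.
Discriminant D = b^2 - 4ac = (-0.912)^2 - 4*(-0.07)*1 = 0.831744 - (-0.28) = 1.111744.
D >= 0, so the roots are real: z = (-b +/- sqrt(D)) / (2a) = (0.912 +/- 1.054393) / (-0.14).
  z_1 = (0.912 + 1.054393) / (-0.14) = -14.0457,   |z_1| = 14.0457.
  z_2 = (0.912 - 1.054393) / (-0.14) = 1.0171,   |z_2| = 1.0171.
Moduli of all roots: 14.0457, 1.0171.
All moduli strictly greater than 1? Yes.
Verdict: Invertible.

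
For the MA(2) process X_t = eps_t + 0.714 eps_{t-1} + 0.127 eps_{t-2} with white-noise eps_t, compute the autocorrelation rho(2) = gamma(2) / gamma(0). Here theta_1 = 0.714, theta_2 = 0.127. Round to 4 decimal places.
\rho(2) = 0.0832

For an MA(q) process with theta_0 = 1, the autocovariance is
  gamma(k) = sigma^2 * sum_{i=0..q-k} theta_i * theta_{i+k},
and rho(k) = gamma(k) / gamma(0). Sigma^2 cancels.
  numerator   = (1)*(0.127) = 0.127.
  denominator = (1)^2 + (0.714)^2 + (0.127)^2 = 1.525925.
  rho(2) = 0.127 / 1.525925 = 0.0832.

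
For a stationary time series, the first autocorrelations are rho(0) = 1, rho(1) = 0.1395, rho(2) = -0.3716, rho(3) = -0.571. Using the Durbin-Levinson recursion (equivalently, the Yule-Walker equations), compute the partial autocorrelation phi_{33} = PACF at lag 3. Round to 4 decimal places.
\phi_{33} = -0.5371

The PACF at lag k is phi_{kk}, the last component of the solution
to the Yule-Walker system G_k phi = r_k where
  (G_k)_{ij} = rho(|i - j|), (r_k)_i = rho(i), i,j = 1..k.
Equivalently, Durbin-Levinson gives phi_{kk} iteratively:
  phi_{11} = rho(1)
  phi_{kk} = [rho(k) - sum_{j=1..k-1} phi_{k-1,j} rho(k-j)]
            / [1 - sum_{j=1..k-1} phi_{k-1,j} rho(j)],
  phi_{k,j} = phi_{k-1,j} - phi_{kk} phi_{k-1,k-j},  j = 1..k-1.
Step k = 1:
  phi_11 = rho(1) = 0.1395.
Step k = 2:
  phi_22 = [rho(2) - phi_11 rho(1)] / [1 - phi_11 rho(1)] = [-0.3716 - (0.1395)(0.1395)] / [1 - (0.1395)(0.1395)]
         = -0.39106025 / 0.98053975 = -0.398821.
  Update: phi_21 = phi_11 - phi_22 phi_11 = 0.1395 - (-0.398821)(0.1395) = 0.195136.
Step k = 3:
  phi_33 = [rho(3) - phi_21 rho(2) - phi_22 rho(1)] / [1 - phi_21 rho(1) - phi_22 rho(2)]
    numerator   = -0.571 - (0.195136)(-0.3716) - (-0.398821)(0.1395) = -0.44285203
    denominator = 1 - (0.195136)(0.1395) - (-0.398821)(-0.3716) = 0.82457655
  phi_33 = -0.44285203 / 0.82457655 = -0.5371.
Therefore phi_{33} = -0.5371.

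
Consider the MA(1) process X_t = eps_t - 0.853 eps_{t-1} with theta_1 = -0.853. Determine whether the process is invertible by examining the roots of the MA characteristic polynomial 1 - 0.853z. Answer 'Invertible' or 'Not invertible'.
\text{Invertible}

The MA(q) characteristic polynomial is P(z) = 1 - 0.853z.
Invertibility requires all roots to lie outside the unit circle, i.e. |z| > 1 for every root.
This is linear in z: 1 + (-0.853) z = 0  =>  z = -1/(-0.853) = 1.172333,  |z| = 1.172333.
Moduli of all roots: 1.1723.
All moduli strictly greater than 1? Yes.
Verdict: Invertible.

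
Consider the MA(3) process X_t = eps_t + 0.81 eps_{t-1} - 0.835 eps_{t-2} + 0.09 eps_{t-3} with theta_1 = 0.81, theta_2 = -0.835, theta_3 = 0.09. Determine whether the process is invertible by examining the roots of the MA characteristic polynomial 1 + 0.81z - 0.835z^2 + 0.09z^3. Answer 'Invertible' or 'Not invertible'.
\text{Not invertible}

The MA(q) characteristic polynomial is P(z) = 1 + 0.81z - 0.835z^2 + 0.09z^3.
Invertibility requires all roots to lie outside the unit circle, i.e. |z| > 1 for every root.
Degree 3: look for a simple real root z0 first, then factor out (1 - z/z0) and solve the remaining quadratic.
Testing z0 = 2: P(2) = 1 + (0.81)(2) + (-0.835)(2)^2 + (0.09)(2)^3
  = 1 + (1.62) + (-3.34) + (0.72) = 0.  So z_0 = 2 is a root, |z_0| = 2.
Divide out the factor (1 - 0.5 z) = (1 - z/z0) (since 1/z0 = 0.5):
  P(z) = (1 - 0.5 z)(1 + (1.31) z + (-0.18) z^2)
  [check: z-coef 1.31 - (0.5) = 0.81; z^2-coef -0.18 - (0.5)(1.31) = -0.835; z^3-coef -(0.5)(-0.18) = 0.09.]
Remaining roots from the quadratic factor 1 + (1.31) z + (-0.18) z^2:
  Set 1 + (1.31) z + (-0.18) z^2 = 0, i.e. a z^2 + b z + c = 0 with a = -0.18, b = 1.31, c = 1.
  Discriminant D = b^2 - 4ac = (1.31)^2 - 4*(-0.18)*1 = 1.7161 - (-0.72) = 2.4361.
  D >= 0, so the roots are real: z = (-b +/- sqrt(D)) / (2a) = (-1.31 +/- 1.560801) / (-0.36).
    z_1 = (-1.31 + 1.560801) / (-0.36) = -0.6967,   |z_1| = 0.6967.
    z_2 = (-1.31 - 1.560801) / (-0.36) = 7.9744,   |z_2| = 7.9744.
Moduli of all roots: 2.0000, 0.6967, 7.9744.
All moduli strictly greater than 1? No.
Verdict: Not invertible.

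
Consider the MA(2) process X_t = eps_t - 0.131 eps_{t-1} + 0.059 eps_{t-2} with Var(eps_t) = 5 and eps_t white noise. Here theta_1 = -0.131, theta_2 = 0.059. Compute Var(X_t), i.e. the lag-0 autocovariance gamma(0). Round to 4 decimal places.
\gamma(0) = 5.1032

For an MA(q) process X_t = eps_t + sum_i theta_i eps_{t-i} with
Var(eps_t) = sigma^2, the variance is
  gamma(0) = sigma^2 * (1 + sum_i theta_i^2).
  sum_i theta_i^2 = (-0.131)^2 + (0.059)^2 = 0.017161 + 0.003481 = 0.020642.
  gamma(0) = 5 * (1 + 0.020642) = 5 * 1.020642 = 5.10321, which rounds to 5.1032.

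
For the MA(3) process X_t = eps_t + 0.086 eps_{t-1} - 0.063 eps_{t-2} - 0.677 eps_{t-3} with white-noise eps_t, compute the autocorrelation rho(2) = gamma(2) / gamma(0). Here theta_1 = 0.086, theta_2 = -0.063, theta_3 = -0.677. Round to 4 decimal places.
\rho(2) = -0.0825

For an MA(q) process with theta_0 = 1, the autocovariance is
  gamma(k) = sigma^2 * sum_{i=0..q-k} theta_i * theta_{i+k},
and rho(k) = gamma(k) / gamma(0). Sigma^2 cancels.
  numerator   = (1)*(-0.063) + (0.086)*(-0.677) = -0.121222.
  denominator = (1)^2 + (0.086)^2 + (-0.063)^2 + (-0.677)^2 = 1.469694.
  rho(2) = -0.121222 / 1.469694 = -0.0825.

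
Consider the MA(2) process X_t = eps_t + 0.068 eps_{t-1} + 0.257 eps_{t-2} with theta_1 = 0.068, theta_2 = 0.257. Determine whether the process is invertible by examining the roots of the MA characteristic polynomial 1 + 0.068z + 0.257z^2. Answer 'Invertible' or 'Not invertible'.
\text{Invertible}

The MA(q) characteristic polynomial is P(z) = 1 + 0.068z + 0.257z^2.
Invertibility requires all roots to lie outside the unit circle, i.e. |z| > 1 for every root.
Set 1 + (0.068) z + (0.257) z^2 = 0, i.e. a z^2 + b z + c = 0 with a = 0.257, b = 0.068, c = 1.
Discriminant D = b^2 - 4ac = (0.068)^2 - 4*(0.257)*1 = 0.004624 - (1.028) = -1.023376.
D < 0, so the roots are the complex-conjugate pair z = (-b +/- i sqrt(-D)) / (2a) = -0.1323 +/- 1.9681i.
For a conjugate pair |z|^2 = z * conj(z) = (product of roots) = c/a = 1/(0.257) = 3.891051, so |z| = sqrt(3.891051) = 1.9726 for both roots.
Moduli of all roots: 1.9726, 1.9726.
All moduli strictly greater than 1? Yes.
Verdict: Invertible.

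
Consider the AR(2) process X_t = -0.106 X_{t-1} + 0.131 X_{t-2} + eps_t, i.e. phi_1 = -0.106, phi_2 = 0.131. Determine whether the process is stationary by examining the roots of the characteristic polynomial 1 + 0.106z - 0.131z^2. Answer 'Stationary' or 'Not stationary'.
\text{Stationary}

The AR(p) characteristic polynomial is P(z) = 1 + 0.106z - 0.131z^2.
Stationarity requires all roots to lie outside the unit circle, i.e. |z| > 1 for every root.
Set 1 + (0.106) z + (-0.131) z^2 = 0, i.e. a z^2 + b z + c = 0 with a = -0.131, b = 0.106, c = 1.
Discriminant D = b^2 - 4ac = (0.106)^2 - 4*(-0.131)*1 = 0.011236 - (-0.524) = 0.535236.
D >= 0, so the roots are real: z = (-b +/- sqrt(D)) / (2a) = (-0.106 +/- 0.731598) / (-0.262).
  z_1 = (-0.106 + 0.731598) / (-0.262) = -2.3878,   |z_1| = 2.3878.
  z_2 = (-0.106 - 0.731598) / (-0.262) = 3.1969,   |z_2| = 3.1969.
Moduli of all roots: 2.3878, 3.1969.
All moduli strictly greater than 1? Yes.
Verdict: Stationary.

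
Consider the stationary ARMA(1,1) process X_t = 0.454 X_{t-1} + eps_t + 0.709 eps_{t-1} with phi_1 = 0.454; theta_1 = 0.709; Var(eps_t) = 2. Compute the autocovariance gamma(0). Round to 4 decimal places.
\gamma(0) = 5.4075

Multiply the model equation by X_{t-k} and take expectations. With theta_0 = psi_0 = 1 and psi_j the MA(infinity) weights, this gives
  gamma(k) - sum_i phi_i gamma(k-i) = c_k,
  c_k = sigma^2 * sum_{j=k..q} theta_j psi_{j-k}   (c_k = 0 for k > q),
using gamma(-m) = gamma(m).
psi-weights needed (psi_j = theta_j + sum_i phi_i psi_{j-i}):
  psi_1 = theta_1 + phi_1 = 0.709 + (0.454) = 1.163
Right-hand sides:
  c_0 = sigma^2 (1 + theta_1 psi_1) = 2 * (1 + (0.709)(1.163)) = 2 * 1.824567 = 3.649134
  c_1 = sigma^2 theta_1 = 2 * (0.709) = 1.418
  c_2 = 0
Equations for k = 0 and k = 1 (AR order 1):
  gamma(0) = phi_1 gamma(1) + c_0
  gamma(1) = phi_1 gamma(0) + c_1
Substituting the second into the first: gamma(0) (1 - phi_1^2) = c_0 + phi_1 c_1, so
  gamma(0) = (c_0 + phi_1 c_1) / (1 - phi_1^2) = (3.649134 + (0.454)(1.418)) / (1 - (0.454)^2) = 4.292906 / 0.793884 = 5.407473.
Therefore gamma(0) = 5.4075 (to 4 decimal places).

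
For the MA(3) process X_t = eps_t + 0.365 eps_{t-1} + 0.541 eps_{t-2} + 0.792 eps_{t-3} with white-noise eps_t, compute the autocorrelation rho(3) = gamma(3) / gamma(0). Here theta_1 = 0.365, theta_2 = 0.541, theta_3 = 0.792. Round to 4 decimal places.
\rho(3) = 0.3857

For an MA(q) process with theta_0 = 1, the autocovariance is
  gamma(k) = sigma^2 * sum_{i=0..q-k} theta_i * theta_{i+k},
and rho(k) = gamma(k) / gamma(0). Sigma^2 cancels.
  numerator   = (1)*(0.792) = 0.792.
  denominator = (1)^2 + (0.365)^2 + (0.541)^2 + (0.792)^2 = 2.05317.
  rho(3) = 0.792 / 2.05317 = 0.3857.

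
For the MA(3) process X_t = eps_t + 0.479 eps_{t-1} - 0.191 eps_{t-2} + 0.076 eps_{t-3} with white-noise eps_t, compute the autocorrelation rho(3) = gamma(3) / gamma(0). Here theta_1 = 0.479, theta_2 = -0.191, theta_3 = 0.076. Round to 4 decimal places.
\rho(3) = 0.0598

For an MA(q) process with theta_0 = 1, the autocovariance is
  gamma(k) = sigma^2 * sum_{i=0..q-k} theta_i * theta_{i+k},
and rho(k) = gamma(k) / gamma(0). Sigma^2 cancels.
  numerator   = (1)*(0.076) = 0.076.
  denominator = (1)^2 + (0.479)^2 + (-0.191)^2 + (0.076)^2 = 1.271698.
  rho(3) = 0.076 / 1.271698 = 0.0598.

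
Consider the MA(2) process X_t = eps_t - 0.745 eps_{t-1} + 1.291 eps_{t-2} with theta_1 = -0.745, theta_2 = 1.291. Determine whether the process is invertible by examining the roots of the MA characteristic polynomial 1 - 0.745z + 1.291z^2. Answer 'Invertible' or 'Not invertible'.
\text{Not invertible}

The MA(q) characteristic polynomial is P(z) = 1 - 0.745z + 1.291z^2.
Invertibility requires all roots to lie outside the unit circle, i.e. |z| > 1 for every root.
Set 1 + (-0.745) z + (1.291) z^2 = 0, i.e. a z^2 + b z + c = 0 with a = 1.291, b = -0.745, c = 1.
Discriminant D = b^2 - 4ac = (-0.745)^2 - 4*(1.291)*1 = 0.555025 - (5.164) = -4.608975.
D < 0, so the roots are the complex-conjugate pair z = (-b +/- i sqrt(-D)) / (2a) = 0.2885 +/- 0.8315i.
For a conjugate pair |z|^2 = z * conj(z) = (product of roots) = c/a = 1/(1.291) = 0.774593, so |z| = sqrt(0.774593) = 0.8801 for both roots.
Moduli of all roots: 0.8801, 0.8801.
All moduli strictly greater than 1? No.
Verdict: Not invertible.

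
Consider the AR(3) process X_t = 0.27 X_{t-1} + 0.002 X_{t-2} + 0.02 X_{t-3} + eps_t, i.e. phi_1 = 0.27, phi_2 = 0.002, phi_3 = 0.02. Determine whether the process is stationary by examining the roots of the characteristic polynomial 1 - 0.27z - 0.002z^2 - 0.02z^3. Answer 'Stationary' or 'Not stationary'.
\text{Stationary}

The AR(p) characteristic polynomial is P(z) = 1 - 0.27z - 0.002z^2 - 0.02z^3.
Stationarity requires all roots to lie outside the unit circle, i.e. |z| > 1 for every root.
Degree 3: look for a simple real root z0 first, then factor out (1 - z/z0) and solve the remaining quadratic.
Testing z0 = 2.5: P(2.5) = 1 + (-0.27)(2.5) + (-0.002)(2.5)^2 + (-0.02)(2.5)^3
  = 1 + (-0.675) + (-0.0125) + (-0.3125) = 0.  So z_0 = 2.5 is a root, |z_0| = 2.5.
Divide out the factor (1 - 0.4 z) = (1 - z/z0) (since 1/z0 = 0.4):
  P(z) = (1 - 0.4 z)(1 + (0.13) z + (0.05) z^2)
  [check: z-coef 0.13 - (0.4) = -0.27; z^2-coef 0.05 - (0.4)(0.13) = -0.002; z^3-coef -(0.4)(0.05) = -0.02.]
Remaining roots from the quadratic factor 1 + (0.13) z + (0.05) z^2:
  Set 1 + (0.13) z + (0.05) z^2 = 0, i.e. a z^2 + b z + c = 0 with a = 0.05, b = 0.13, c = 1.
  Discriminant D = b^2 - 4ac = (0.13)^2 - 4*(0.05)*1 = 0.0169 - (0.2) = -0.1831.
  D < 0, so the roots are the complex-conjugate pair z = (-b +/- i sqrt(-D)) / (2a) = -1.3 +/- 4.279i.
  For a conjugate pair |z|^2 = z * conj(z) = (product of roots) = c/a = 1/(0.05) = 20, so |z| = sqrt(20) = 4.4721 for both roots.
Moduli of all roots: 2.5000, 4.4721, 4.4721.
All moduli strictly greater than 1? Yes.
Verdict: Stationary.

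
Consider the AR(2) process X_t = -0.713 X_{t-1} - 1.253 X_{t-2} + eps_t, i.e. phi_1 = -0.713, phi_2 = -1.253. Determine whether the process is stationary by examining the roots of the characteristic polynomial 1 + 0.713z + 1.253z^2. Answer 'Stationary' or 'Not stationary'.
\text{Not stationary}

The AR(p) characteristic polynomial is P(z) = 1 + 0.713z + 1.253z^2.
Stationarity requires all roots to lie outside the unit circle, i.e. |z| > 1 for every root.
Set 1 + (0.713) z + (1.253) z^2 = 0, i.e. a z^2 + b z + c = 0 with a = 1.253, b = 0.713, c = 1.
Discriminant D = b^2 - 4ac = (0.713)^2 - 4*(1.253)*1 = 0.508369 - (5.012) = -4.503631.
D < 0, so the roots are the complex-conjugate pair z = (-b +/- i sqrt(-D)) / (2a) = -0.2845 +/- 0.8468i.
For a conjugate pair |z|^2 = z * conj(z) = (product of roots) = c/a = 1/(1.253) = 0.798085, so |z| = sqrt(0.798085) = 0.8934 for both roots.
Moduli of all roots: 0.8934, 0.8934.
All moduli strictly greater than 1? No.
Verdict: Not stationary.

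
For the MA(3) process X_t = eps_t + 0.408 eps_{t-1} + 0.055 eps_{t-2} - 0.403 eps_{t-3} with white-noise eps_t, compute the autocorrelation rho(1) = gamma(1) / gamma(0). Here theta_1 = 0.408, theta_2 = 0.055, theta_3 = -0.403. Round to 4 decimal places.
\rho(1) = 0.3065

For an MA(q) process with theta_0 = 1, the autocovariance is
  gamma(k) = sigma^2 * sum_{i=0..q-k} theta_i * theta_{i+k},
and rho(k) = gamma(k) / gamma(0). Sigma^2 cancels.
  numerator   = (1)*(0.408) + (0.408)*(0.055) + (0.055)*(-0.403) = 0.408275.
  denominator = (1)^2 + (0.408)^2 + (0.055)^2 + (-0.403)^2 = 1.331898.
  rho(1) = 0.408275 / 1.331898 = 0.3065.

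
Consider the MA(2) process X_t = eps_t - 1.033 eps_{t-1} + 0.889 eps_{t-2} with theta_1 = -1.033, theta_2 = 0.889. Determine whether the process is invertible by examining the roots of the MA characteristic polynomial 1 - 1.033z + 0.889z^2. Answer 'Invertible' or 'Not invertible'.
\text{Invertible}

The MA(q) characteristic polynomial is P(z) = 1 - 1.033z + 0.889z^2.
Invertibility requires all roots to lie outside the unit circle, i.e. |z| > 1 for every root.
Set 1 + (-1.033) z + (0.889) z^2 = 0, i.e. a z^2 + b z + c = 0 with a = 0.889, b = -1.033, c = 1.
Discriminant D = b^2 - 4ac = (-1.033)^2 - 4*(0.889)*1 = 1.067089 - (3.556) = -2.488911.
D < 0, so the roots are the complex-conjugate pair z = (-b +/- i sqrt(-D)) / (2a) = 0.581 +/- 0.8873i.
For a conjugate pair |z|^2 = z * conj(z) = (product of roots) = c/a = 1/(0.889) = 1.124859, so |z| = sqrt(1.124859) = 1.0606 for both roots.
Moduli of all roots: 1.0606, 1.0606.
All moduli strictly greater than 1? Yes.
Verdict: Invertible.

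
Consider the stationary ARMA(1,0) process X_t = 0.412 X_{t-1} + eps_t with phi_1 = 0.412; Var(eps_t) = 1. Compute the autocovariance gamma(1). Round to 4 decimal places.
\gamma(1) = 0.4962

Multiply the model equation by X_{t-k} and take expectations. With theta_0 = psi_0 = 1 and psi_j the MA(infinity) weights, this gives
  gamma(k) - sum_i phi_i gamma(k-i) = c_k,
  c_k = sigma^2 * sum_{j=k..q} theta_j psi_{j-k}   (c_k = 0 for k > q),
using gamma(-m) = gamma(m).
Pure AR (q = 0): c_0 = sigma^2 = 1, c_k = 0 for k >= 1.
Equations for k = 0 and k = 1 (AR order 1):
  gamma(0) = phi_1 gamma(1) + c_0
  gamma(1) = phi_1 gamma(0) + c_1
Substituting the second into the first: gamma(0) (1 - phi_1^2) = c_0 + phi_1 c_1, so
  gamma(0) = c_0 / (1 - phi_1^2) = 1 / (1 - (0.412)^2) = 1 / 0.830256 = 1.204448.
  gamma(1) = phi_1 gamma(0) = (0.412)(1.204448) = 0.496232.
Therefore gamma(1) = 0.4962 (to 4 decimal places).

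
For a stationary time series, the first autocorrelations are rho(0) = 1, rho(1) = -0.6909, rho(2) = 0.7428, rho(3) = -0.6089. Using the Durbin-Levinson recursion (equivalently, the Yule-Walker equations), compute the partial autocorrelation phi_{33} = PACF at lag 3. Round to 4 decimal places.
\phi_{33} = -0.0140

The PACF at lag k is phi_{kk}, the last component of the solution
to the Yule-Walker system G_k phi = r_k where
  (G_k)_{ij} = rho(|i - j|), (r_k)_i = rho(i), i,j = 1..k.
Equivalently, Durbin-Levinson gives phi_{kk} iteratively:
  phi_{11} = rho(1)
  phi_{kk} = [rho(k) - sum_{j=1..k-1} phi_{k-1,j} rho(k-j)]
            / [1 - sum_{j=1..k-1} phi_{k-1,j} rho(j)],
  phi_{k,j} = phi_{k-1,j} - phi_{kk} phi_{k-1,k-j},  j = 1..k-1.
Step k = 1:
  phi_11 = rho(1) = -0.6909.
Step k = 2:
  phi_22 = [rho(2) - phi_11 rho(1)] / [1 - phi_11 rho(1)] = [0.7428 - (-0.6909)(-0.6909)] / [1 - (-0.6909)(-0.6909)]
         = 0.26545719 / 0.52265719 = 0.507899.
  Update: phi_21 = phi_11 - phi_22 phi_11 = -0.6909 - (0.507899)(-0.6909) = -0.339992.
Step k = 3:
  phi_33 = [rho(3) - phi_21 rho(2) - phi_22 rho(1)] / [1 - phi_21 rho(1) - phi_22 rho(2)]
    numerator   = -0.6089 - (-0.339992)(0.7428) - (0.507899)(-0.6909) = -0.00544605
    denominator = 1 - (-0.339992)(-0.6909) - (0.507899)(0.7428) = 0.38783168
  phi_33 = -0.00544605 / 0.38783168 = -0.014.
Therefore phi_{33} = -0.0140.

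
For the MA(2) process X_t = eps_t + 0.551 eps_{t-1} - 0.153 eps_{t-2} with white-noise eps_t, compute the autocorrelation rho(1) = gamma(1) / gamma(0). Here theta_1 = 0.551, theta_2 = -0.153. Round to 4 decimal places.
\rho(1) = 0.3517

For an MA(q) process with theta_0 = 1, the autocovariance is
  gamma(k) = sigma^2 * sum_{i=0..q-k} theta_i * theta_{i+k},
and rho(k) = gamma(k) / gamma(0). Sigma^2 cancels.
  numerator   = (1)*(0.551) + (0.551)*(-0.153) = 0.466697.
  denominator = (1)^2 + (0.551)^2 + (-0.153)^2 = 1.32701.
  rho(1) = 0.466697 / 1.32701 = 0.3517.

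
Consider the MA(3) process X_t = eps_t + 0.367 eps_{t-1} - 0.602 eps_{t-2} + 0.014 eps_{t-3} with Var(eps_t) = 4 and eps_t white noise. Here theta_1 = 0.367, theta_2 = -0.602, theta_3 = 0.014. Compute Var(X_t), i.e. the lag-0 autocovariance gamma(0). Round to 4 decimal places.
\gamma(0) = 5.9892

For an MA(q) process X_t = eps_t + sum_i theta_i eps_{t-i} with
Var(eps_t) = sigma^2, the variance is
  gamma(0) = sigma^2 * (1 + sum_i theta_i^2).
  sum_i theta_i^2 = (0.367)^2 + (-0.602)^2 + (0.014)^2 = 0.134689 + 0.362404 + 0.000196 = 0.497289.
  gamma(0) = 4 * (1 + 0.497289) = 4 * 1.497289 = 5.989156, which rounds to 5.9892.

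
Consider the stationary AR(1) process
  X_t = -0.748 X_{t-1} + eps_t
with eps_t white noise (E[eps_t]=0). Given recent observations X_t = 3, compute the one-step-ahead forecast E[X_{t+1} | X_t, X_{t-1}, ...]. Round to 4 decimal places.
E[X_{t+1} \mid \mathcal F_t] = -2.2440

For an AR(p) model X_t = c + sum_i phi_i X_{t-i} + eps_t, the
one-step-ahead conditional mean is
  E[X_{t+1} | X_t, ...] = c + sum_i phi_i X_{t+1-i}.
Substitute known values:
  E[X_{t+1} | ...] = (-0.748) * (3)
                   = -2.2440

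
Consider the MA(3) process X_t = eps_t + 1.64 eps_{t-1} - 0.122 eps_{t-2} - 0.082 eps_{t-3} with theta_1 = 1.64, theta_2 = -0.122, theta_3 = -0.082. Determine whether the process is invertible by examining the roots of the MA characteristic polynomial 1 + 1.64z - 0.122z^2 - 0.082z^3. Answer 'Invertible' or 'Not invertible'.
\text{Not invertible}

The MA(q) characteristic polynomial is P(z) = 1 + 1.64z - 0.122z^2 - 0.082z^3.
Invertibility requires all roots to lie outside the unit circle, i.e. |z| > 1 for every root.
Degree 3: look for a simple real root z0 first, then factor out (1 - z/z0) and solve the remaining quadratic.
Testing z0 = -5: P(-5) = 1 + (1.64)(-5) + (-0.122)(-5)^2 + (-0.082)(-5)^3
  = 1 + (-8.2) + (-3.05) + (10.25) = 0.  So z_0 = -5 is a root, |z_0| = 5.
Divide out the factor (1 + 0.2 z) = (1 - z/z0) (since 1/z0 = -0.2):
  P(z) = (1 + 0.2 z)(1 + (1.44) z + (-0.41) z^2)
  [check: z-coef 1.44 - (-0.2) = 1.64; z^2-coef -0.41 - (-0.2)(1.44) = -0.122; z^3-coef -(-0.2)(-0.41) = -0.082.]
Remaining roots from the quadratic factor 1 + (1.44) z + (-0.41) z^2:
  Set 1 + (1.44) z + (-0.41) z^2 = 0, i.e. a z^2 + b z + c = 0 with a = -0.41, b = 1.44, c = 1.
  Discriminant D = b^2 - 4ac = (1.44)^2 - 4*(-0.41)*1 = 2.0736 - (-1.64) = 3.7136.
  D >= 0, so the roots are real: z = (-b +/- sqrt(D)) / (2a) = (-1.44 +/- 1.92707) / (-0.82).
    z_1 = (-1.44 + 1.92707) / (-0.82) = -0.594,   |z_1| = 0.594.
    z_2 = (-1.44 - 1.92707) / (-0.82) = 4.1062,   |z_2| = 4.1062.
Moduli of all roots: 5.0000, 0.5940, 4.1062.
All moduli strictly greater than 1? No.
Verdict: Not invertible.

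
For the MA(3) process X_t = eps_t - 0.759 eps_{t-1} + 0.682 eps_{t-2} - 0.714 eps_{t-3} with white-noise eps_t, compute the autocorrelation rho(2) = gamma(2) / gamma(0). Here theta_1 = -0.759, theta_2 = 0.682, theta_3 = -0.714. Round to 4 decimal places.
\rho(2) = 0.4798

For an MA(q) process with theta_0 = 1, the autocovariance is
  gamma(k) = sigma^2 * sum_{i=0..q-k} theta_i * theta_{i+k},
and rho(k) = gamma(k) / gamma(0). Sigma^2 cancels.
  numerator   = (1)*(0.682) + (-0.759)*(-0.714) = 1.223926.
  denominator = (1)^2 + (-0.759)^2 + (0.682)^2 + (-0.714)^2 = 2.551001.
  rho(2) = 1.223926 / 2.551001 = 0.4798.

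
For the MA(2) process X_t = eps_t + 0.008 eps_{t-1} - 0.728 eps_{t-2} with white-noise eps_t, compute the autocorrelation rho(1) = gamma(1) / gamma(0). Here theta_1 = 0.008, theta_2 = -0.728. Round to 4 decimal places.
\rho(1) = 0.0014

For an MA(q) process with theta_0 = 1, the autocovariance is
  gamma(k) = sigma^2 * sum_{i=0..q-k} theta_i * theta_{i+k},
and rho(k) = gamma(k) / gamma(0). Sigma^2 cancels.
  numerator   = (1)*(0.008) + (0.008)*(-0.728) = 0.002176.
  denominator = (1)^2 + (0.008)^2 + (-0.728)^2 = 1.530048.
  rho(1) = 0.002176 / 1.530048 = 0.0014.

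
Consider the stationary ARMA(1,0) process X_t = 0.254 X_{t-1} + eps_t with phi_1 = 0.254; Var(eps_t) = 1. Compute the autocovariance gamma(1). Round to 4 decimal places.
\gamma(1) = 0.2715

Multiply the model equation by X_{t-k} and take expectations. With theta_0 = psi_0 = 1 and psi_j the MA(infinity) weights, this gives
  gamma(k) - sum_i phi_i gamma(k-i) = c_k,
  c_k = sigma^2 * sum_{j=k..q} theta_j psi_{j-k}   (c_k = 0 for k > q),
using gamma(-m) = gamma(m).
Pure AR (q = 0): c_0 = sigma^2 = 1, c_k = 0 for k >= 1.
Equations for k = 0 and k = 1 (AR order 1):
  gamma(0) = phi_1 gamma(1) + c_0
  gamma(1) = phi_1 gamma(0) + c_1
Substituting the second into the first: gamma(0) (1 - phi_1^2) = c_0 + phi_1 c_1, so
  gamma(0) = c_0 / (1 - phi_1^2) = 1 / (1 - (0.254)^2) = 1 / 0.935484 = 1.068965.
  gamma(1) = phi_1 gamma(0) = (0.254)(1.068965) = 0.271517.
Therefore gamma(1) = 0.2715 (to 4 decimal places).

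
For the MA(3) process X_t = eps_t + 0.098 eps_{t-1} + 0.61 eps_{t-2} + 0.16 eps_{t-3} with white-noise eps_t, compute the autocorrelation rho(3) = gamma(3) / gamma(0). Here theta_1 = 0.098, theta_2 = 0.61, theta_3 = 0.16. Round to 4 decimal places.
\rho(3) = 0.1137

For an MA(q) process with theta_0 = 1, the autocovariance is
  gamma(k) = sigma^2 * sum_{i=0..q-k} theta_i * theta_{i+k},
and rho(k) = gamma(k) / gamma(0). Sigma^2 cancels.
  numerator   = (1)*(0.16) = 0.16.
  denominator = (1)^2 + (0.098)^2 + (0.61)^2 + (0.16)^2 = 1.407304.
  rho(3) = 0.16 / 1.407304 = 0.1137.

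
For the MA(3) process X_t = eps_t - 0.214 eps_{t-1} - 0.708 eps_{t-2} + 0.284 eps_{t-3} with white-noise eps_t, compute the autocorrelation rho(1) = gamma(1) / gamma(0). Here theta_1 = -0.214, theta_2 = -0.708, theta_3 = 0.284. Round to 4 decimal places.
\rho(1) = -0.1619

For an MA(q) process with theta_0 = 1, the autocovariance is
  gamma(k) = sigma^2 * sum_{i=0..q-k} theta_i * theta_{i+k},
and rho(k) = gamma(k) / gamma(0). Sigma^2 cancels.
  numerator   = (1)*(-0.214) + (-0.214)*(-0.708) + (-0.708)*(0.284) = -0.26356.
  denominator = (1)^2 + (-0.214)^2 + (-0.708)^2 + (0.284)^2 = 1.627716.
  rho(1) = -0.26356 / 1.627716 = -0.1619.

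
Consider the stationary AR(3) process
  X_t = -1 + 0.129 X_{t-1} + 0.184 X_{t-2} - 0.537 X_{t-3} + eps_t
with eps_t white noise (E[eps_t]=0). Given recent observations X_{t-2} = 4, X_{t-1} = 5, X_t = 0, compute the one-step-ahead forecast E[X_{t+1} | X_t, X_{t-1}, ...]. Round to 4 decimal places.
E[X_{t+1} \mid \mathcal F_t] = -2.2280

For an AR(p) model X_t = c + sum_i phi_i X_{t-i} + eps_t, the
one-step-ahead conditional mean is
  E[X_{t+1} | X_t, ...] = c + sum_i phi_i X_{t+1-i}.
Substitute known values:
  E[X_{t+1} | ...] = -1 + (0.129) * (0) + (0.184) * (5) + (-0.537) * (4)
                   = -2.2280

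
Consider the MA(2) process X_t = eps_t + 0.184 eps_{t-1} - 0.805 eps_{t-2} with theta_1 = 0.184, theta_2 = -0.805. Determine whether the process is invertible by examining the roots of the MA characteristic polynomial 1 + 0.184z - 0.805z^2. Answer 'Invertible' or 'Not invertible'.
\text{Invertible}

The MA(q) characteristic polynomial is P(z) = 1 + 0.184z - 0.805z^2.
Invertibility requires all roots to lie outside the unit circle, i.e. |z| > 1 for every root.
Set 1 + (0.184) z + (-0.805) z^2 = 0, i.e. a z^2 + b z + c = 0 with a = -0.805, b = 0.184, c = 1.
Discriminant D = b^2 - 4ac = (0.184)^2 - 4*(-0.805)*1 = 0.033856 - (-3.22) = 3.253856.
D >= 0, so the roots are real: z = (-b +/- sqrt(D)) / (2a) = (-0.184 +/- 1.803845) / (-1.61).
  z_1 = (-0.184 + 1.803845) / (-1.61) = -1.0061,   |z_1| = 1.0061.
  z_2 = (-0.184 - 1.803845) / (-1.61) = 1.2347,   |z_2| = 1.2347.
Moduli of all roots: 1.0061, 1.2347.
All moduli strictly greater than 1? Yes.
Verdict: Invertible.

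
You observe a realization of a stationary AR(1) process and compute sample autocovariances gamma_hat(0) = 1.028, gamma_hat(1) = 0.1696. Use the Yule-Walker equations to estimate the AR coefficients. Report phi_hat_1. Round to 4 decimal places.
\hat\phi_{1} = 0.1650

The Yule-Walker equations for an AR(p) process read, in matrix form,
  Gamma_p phi = r_p,   with   (Gamma_p)_{ij} = gamma(|i - j|),
                       (r_p)_i = gamma(i),   i,j = 1..p.
Substitute the sample gammas (Toeplitz matrix and right-hand side of size 1):
  Gamma_p = [[1.028]]
  r_p     = [0.1696]
With p = 1 this is the single equation gamma(0) phi_1 = gamma(1):
  phi_hat_1 = gamma(1) / gamma(0) = 0.1696 / 1.028 = 0.1650.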